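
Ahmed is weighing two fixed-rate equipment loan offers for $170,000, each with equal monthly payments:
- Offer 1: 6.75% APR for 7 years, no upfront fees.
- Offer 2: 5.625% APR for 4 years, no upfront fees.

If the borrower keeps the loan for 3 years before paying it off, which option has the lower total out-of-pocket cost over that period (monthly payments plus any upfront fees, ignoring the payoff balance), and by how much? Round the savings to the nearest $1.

Offer 1: at 6.75% the monthly rate is 0.0056250, so the payment is 170,000 × 0.0056250 / (1 − 1.0056250^−84) = $2,545.03.
Offer 2: at 5.625% the monthly rate is 0.0046875, so the payment is 170,000 × 0.0046875 / (1 − 1.0046875^−48) = $3,963.29.
Over 36 months: Offer 1 costs 36 × $2,545.03 = $91,621.08; Offer 2 costs 36 × $3,963.29 = $142,678.44.
Offer 1 is cheaper by $142,678.44 − $91,621.08 = $51,057.36.

Offer 1 by $51,057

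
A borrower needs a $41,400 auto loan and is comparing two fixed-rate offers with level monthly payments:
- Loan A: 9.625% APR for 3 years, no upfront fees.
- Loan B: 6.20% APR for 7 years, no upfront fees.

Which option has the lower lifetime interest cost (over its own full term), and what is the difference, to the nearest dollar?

Loan A: at 9.625% the monthly rate is 0.0080208, so the payment is 41,400 × 0.0080208 / (1 − 1.0080208^−36) = $1,328.58.
Total interest on Loan A = 36 × $1,328.58 − $41,400 = $6,428.88.
Loan B: at 6.20% the monthly rate is 0.0051667, so the payment is 41,400 × 0.0051667 / (1 − 1.0051667^−84) = $608.77.
Total interest on Loan B = 84 × $608.77 − $41,400 = $9,736.68.
Loan A is lower by $3,307.80.

Loan A by $3,308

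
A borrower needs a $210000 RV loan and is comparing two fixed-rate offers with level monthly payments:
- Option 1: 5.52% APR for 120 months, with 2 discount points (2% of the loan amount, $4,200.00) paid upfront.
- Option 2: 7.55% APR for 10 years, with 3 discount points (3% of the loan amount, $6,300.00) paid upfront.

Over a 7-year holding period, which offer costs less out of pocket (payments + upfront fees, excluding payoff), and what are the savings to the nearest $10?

Option 1: monthly rate = 5.52%/12 = 0.0046000; payment = 210,000 × 0.0046000 / (1 − (1+0.0046000)^−120) = $2,281.13.
Option 2: monthly rate = 7.55%/12 = 0.0062917; payment = 210,000 × 0.0062917 / (1 − (1+0.0062917)^−120) = $2,498.22.
Over 84 months: Option 1 costs 84 × $2,281.13 + $4,200.00 = $195,814.92; Option 2 costs 84 × $2,498.22 + $6,300.00 = $216,150.48.
Option 1 is cheaper by $216,150.48 − $195,814.92 = $20,335.56.

Option 1 by $20,340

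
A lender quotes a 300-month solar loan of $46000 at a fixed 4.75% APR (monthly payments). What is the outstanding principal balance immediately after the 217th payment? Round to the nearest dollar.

$18,522

With monthly rate i = 4.75%/12 = 0.0039583, the balance after k of n payments is P · [(1+i)^n − (1+i)^k] / [(1+i)^n − 1].
(1+0.0039583)^300 = 3.27119684 and (1+0.0039583)^217 = 2.35670106, so the balance is 46,000 × (3.27119684 − 2.35670106) / (3.27119684 − 1) = $18,521.87.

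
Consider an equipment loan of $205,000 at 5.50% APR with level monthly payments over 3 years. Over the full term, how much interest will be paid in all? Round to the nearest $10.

At 5.50% the monthly rate is 0.0045833, so the payment is 205,000 × 0.0045833 / (1 − 1.0045833^−36) = $6,190.16.
Total paid = 36 × $6,190.16 = $222,845.76; interest = $222,845.76 − $205,000 = $17,845.76.

$17,850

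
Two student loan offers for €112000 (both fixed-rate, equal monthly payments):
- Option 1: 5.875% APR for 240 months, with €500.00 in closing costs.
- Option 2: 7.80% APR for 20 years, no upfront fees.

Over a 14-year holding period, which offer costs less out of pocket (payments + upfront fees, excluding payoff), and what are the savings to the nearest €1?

Option 1 by €21,100

Option 1: at 5.875% the monthly rate is 0.0048958, so the payment is 112,000 × 0.0048958 / (1 − 1.0048958^−240) = €794.35.
Option 2: at 7.80% the monthly rate is 0.0065000, so the payment is 112,000 × 0.0065000 / (1 − 1.0065000^−240) = €922.92.
Over 168 months: Option 1 costs 168 × €794.35 + €500.00 = €133,950.80; Option 2 costs 168 × €922.92 = €155,050.56.
Option 1 is cheaper by €155,050.56 − €133,950.80 = €21,099.76.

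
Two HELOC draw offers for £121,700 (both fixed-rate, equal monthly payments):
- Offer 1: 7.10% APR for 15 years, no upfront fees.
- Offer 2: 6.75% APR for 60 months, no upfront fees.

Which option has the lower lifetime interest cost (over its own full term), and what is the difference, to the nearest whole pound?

Offer 2 by £54,395

Offer 1: at 7.10% the monthly rate is 0.0059167, so the payment is 121,700 × 0.0059167 / (1 − 1.0059167^−180) = £1,100.69.
Total interest on Offer 1 = 180 × £1,100.69 − £121,700 = £76,424.20.
Offer 2: at 6.75% the monthly rate is 0.0056250, so the payment is 121,700 × 0.0056250 / (1 − 1.0056250^−60) = £2,395.48.
Total interest on Offer 2 = 60 × £2,395.48 − £121,700 = £22,028.80.
Offer 2 is lower by £54,395.40.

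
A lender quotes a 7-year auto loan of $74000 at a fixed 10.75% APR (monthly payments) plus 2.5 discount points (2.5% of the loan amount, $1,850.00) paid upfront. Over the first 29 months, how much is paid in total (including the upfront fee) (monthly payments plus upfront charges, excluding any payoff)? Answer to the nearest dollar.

Monthly rate = 10.75%/12 = 0.0089583; payment = 74,000 × 0.0089583 / (1 − (1+0.0089583)^−84) = $1,257.35.
Total outlay = 29 × $1,257.35 + $1,850.00 = $38,313.15.

$38,313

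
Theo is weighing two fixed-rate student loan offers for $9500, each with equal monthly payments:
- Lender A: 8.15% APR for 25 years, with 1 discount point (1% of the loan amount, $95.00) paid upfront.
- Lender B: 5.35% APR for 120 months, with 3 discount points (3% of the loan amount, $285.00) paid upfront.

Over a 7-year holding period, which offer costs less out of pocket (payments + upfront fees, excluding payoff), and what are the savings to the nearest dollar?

Lender A by $2,553

Lender A: at 8.15% the monthly rate is 0.0067917, so the payment is 9,500 × 0.0067917 / (1 − 1.0067917^−300) = $74.27.
Lender B: monthly rate = 5.35%/12 = 0.0044583; payment = 9,500 × 0.0044583 / (1 − (1+0.0044583)^−120) = $102.40.
Over 84 months: Lender A costs 84 × $74.27 + $95.00 = $6,333.68; Lender B costs 84 × $102.40 + $285.00 = $8,886.60.
Lender A is cheaper by $8,886.60 − $6,333.68 = $2,552.92.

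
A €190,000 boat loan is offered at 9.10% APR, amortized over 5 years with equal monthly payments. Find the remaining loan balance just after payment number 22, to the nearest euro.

€130,093

With monthly rate i = 9.1%/12 = 0.0075833, the balance after k of n payments is P · [(1+i)^n − (1+i)^k] / [(1+i)^n − 1].
(1+0.0075833)^60 = 1.57347015 and (1+0.0075833)^22 = 1.18081389, so the balance is 190,000 × (1.57347015 − 1.18081389) / (1.57347015 − 1) = €130,093.41.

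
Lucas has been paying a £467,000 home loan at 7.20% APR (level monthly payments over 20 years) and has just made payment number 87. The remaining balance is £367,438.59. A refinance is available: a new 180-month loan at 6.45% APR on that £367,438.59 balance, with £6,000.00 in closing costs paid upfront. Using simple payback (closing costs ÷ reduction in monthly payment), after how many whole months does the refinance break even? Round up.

Current payment = 467,000 × 7.2%/12 / (1 − (1+0.0060000)^−240) = £3,676.92.
Refinanced payment = 367,438.59 × 0.0053750 / (1 − (1+0.0053750)^−180) = £3,190.69.
Monthly savings = £3,676.92 − £3,190.69 = £486.23.
Break-even = £6,000.00 / £486.23 = 12.34 → 13 months.

13 months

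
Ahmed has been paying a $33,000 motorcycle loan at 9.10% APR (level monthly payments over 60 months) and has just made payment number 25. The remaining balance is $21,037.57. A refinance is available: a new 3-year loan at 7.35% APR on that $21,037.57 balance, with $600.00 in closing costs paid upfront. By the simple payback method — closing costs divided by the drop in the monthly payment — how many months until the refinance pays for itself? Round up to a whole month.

18 months

Current payment = 33,000 × 9.1%/12 / (1 − (1+0.0075833)^−60) = $686.63.
Refinanced payment = 21,037.57 × 0.0061250 / (1 − (1+0.0061250)^−36) = $652.95.
Monthly savings = $686.63 − $652.95 = $33.68.
Break-even = $600.00 / $33.68 = 17.81 → 18 months.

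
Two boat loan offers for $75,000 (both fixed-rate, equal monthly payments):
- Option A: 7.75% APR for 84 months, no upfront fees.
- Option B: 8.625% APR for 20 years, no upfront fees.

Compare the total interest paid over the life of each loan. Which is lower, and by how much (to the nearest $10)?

Option A: at 7.75% the monthly rate is 0.0064583, so the payment is 75,000 × 0.0064583 / (1 − 1.0064583^−84) = $1,159.65.
Total interest on Option A = 84 × $1,159.65 − $75,000 = $22,410.60.
Option B: at 8.625% the monthly rate is 0.0071875, so the payment is 75,000 × 0.0071875 / (1 − 1.0071875^−240) = $656.81.
Total interest on Option B = 240 × $656.81 − $75,000 = $82,634.40.
Option A is lower by $60,223.80.

Option A by $60,220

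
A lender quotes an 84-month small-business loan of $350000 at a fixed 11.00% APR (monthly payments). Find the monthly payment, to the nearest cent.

Monthly rate = 11%/12 = 0.0091667; payment = 350,000 × 0.0091667 / (1 − (1+0.0091667)^−84) = $5,992.85.

$5,992.85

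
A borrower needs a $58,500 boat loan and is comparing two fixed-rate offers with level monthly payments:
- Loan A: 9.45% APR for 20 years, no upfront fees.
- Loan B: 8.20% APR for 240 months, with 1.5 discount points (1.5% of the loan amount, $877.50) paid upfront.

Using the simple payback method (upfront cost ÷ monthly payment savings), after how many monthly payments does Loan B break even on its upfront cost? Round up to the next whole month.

19 months

Loan A: at 9.45% the monthly rate is 0.0078750, so the payment is 58,500 × 0.0078750 / (1 − 1.0078750^−240) = $543.39.
Loan B: at 8.20% the monthly rate is 0.0068333, so the payment is 58,500 × 0.0068333 / (1 − 1.0068333^−240) = $496.62.
Monthly savings = $543.39 − $496.62 = $46.77.
Break-even = $877.50 / $46.77 = 18.76 → 19 months.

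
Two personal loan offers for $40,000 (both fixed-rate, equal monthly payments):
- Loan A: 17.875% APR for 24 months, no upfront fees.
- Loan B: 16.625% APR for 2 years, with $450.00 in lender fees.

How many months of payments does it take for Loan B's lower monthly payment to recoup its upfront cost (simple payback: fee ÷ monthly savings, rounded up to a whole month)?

Loan A: at 17.875% the monthly rate is 0.0148958, so the payment is 40,000 × 0.0148958 / (1 − 1.0148958^−24) = $1,994.55.
Loan B: monthly rate = 16.625%/12 = 0.0138542; payment = 40,000 × 0.0138542 / (1 − (1+0.0138542)^−24) = $1,970.49.
Monthly savings = $1,994.55 − $1,970.49 = $24.06.
Break-even = $450.00 / $24.06 = 18.70 → 19 months.

19 months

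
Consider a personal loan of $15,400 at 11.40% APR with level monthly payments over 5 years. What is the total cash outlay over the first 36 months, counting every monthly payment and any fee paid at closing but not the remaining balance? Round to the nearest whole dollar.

$12,165

Monthly rate = 11.4%/12 = 0.0095000; payment = 15,400 × 0.0095000 / (1 − (1+0.0095000)^−60) = $337.91.
Total outlay = 36 × $337.91 = $12,164.76.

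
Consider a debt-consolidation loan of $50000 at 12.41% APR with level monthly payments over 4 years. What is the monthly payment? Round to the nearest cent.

At 12.41% the monthly rate is 0.0103417, so the payment is 50,000 × 0.0103417 / (1 − 1.0103417^−48) = $1,326.78.

$1,326.78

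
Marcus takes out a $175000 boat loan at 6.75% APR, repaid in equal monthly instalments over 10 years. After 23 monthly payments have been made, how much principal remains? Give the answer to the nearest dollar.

$149,906

With monthly rate i = 6.75%/12 = 0.0056250, the balance after k of n payments is P · [(1+i)^n − (1+i)^k] / [(1+i)^n − 1].
(1+0.0056250)^120 = 1.96032182 and (1+0.0056250)^23 = 1.13770434, so the balance is 175,000 × (1.96032182 − 1.13770434) / (1.96032182 − 1) = $149,906.06.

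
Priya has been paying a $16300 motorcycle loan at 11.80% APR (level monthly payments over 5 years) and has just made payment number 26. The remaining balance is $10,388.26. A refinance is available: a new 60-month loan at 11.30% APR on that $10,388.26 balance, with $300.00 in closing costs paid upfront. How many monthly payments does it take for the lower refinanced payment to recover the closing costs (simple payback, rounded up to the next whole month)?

Current payment = 16,300 × 11.8%/12 / (1 − (1+0.0098333)^−60) = $360.94.
Refinanced payment = 10,388.26 × 0.0094167 / (1 − (1+0.0094167)^−60) = $227.42.
Monthly savings = $360.94 − $227.42 = $133.52.
Break-even = $300.00 / $133.52 = 2.25 → 3 months.

3 months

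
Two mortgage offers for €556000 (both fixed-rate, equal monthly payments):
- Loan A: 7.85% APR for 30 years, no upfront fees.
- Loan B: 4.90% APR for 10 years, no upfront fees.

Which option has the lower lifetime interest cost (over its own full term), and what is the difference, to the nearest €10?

Loan A: at 7.85% the monthly rate is 0.0065417, so the payment is 556,000 × 0.0065417 / (1 − 1.0065417^−360) = €4,021.74.
Total interest on Loan A = 360 × €4,021.74 − €556,000 = €891,826.40.
Loan B: monthly rate = 4.9%/12 = 0.0040833; payment = 556,000 × 0.0040833 / (1 − (1+0.0040833)^−120) = €5,870.10.
Total interest on Loan B = 120 × €5,870.10 − €556,000 = €148,412.00.
Loan B is lower by €743,414.40.

Loan B by €743,410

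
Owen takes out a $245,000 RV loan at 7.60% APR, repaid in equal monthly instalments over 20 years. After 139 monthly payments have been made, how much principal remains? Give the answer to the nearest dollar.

$148,044

With monthly rate i = 7.6%/12 = 0.0063333, the balance after k of n payments is P · [(1+i)^n − (1+i)^k] / [(1+i)^n − 1].
(1+0.0063333)^240 = 4.55036247 and (1+0.0063333)^139 = 2.40501785, so the balance is 245,000 × (4.55036247 − 2.40501785) / (4.55036247 − 1) = $148,043.88.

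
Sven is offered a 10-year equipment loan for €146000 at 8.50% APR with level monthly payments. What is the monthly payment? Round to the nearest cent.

€1,810.19

At 8.50% the monthly rate is 0.0070833, so the payment is 146,000 × 0.0070833 / (1 − 1.0070833^−120) = €1,810.19.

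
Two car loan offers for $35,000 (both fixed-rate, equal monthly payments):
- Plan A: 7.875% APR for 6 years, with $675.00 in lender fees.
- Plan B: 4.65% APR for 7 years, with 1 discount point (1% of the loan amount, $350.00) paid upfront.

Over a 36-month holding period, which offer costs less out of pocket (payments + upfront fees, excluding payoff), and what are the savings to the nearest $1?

Plan A: monthly rate = 7.875%/12 = 0.0065625; payment = 35,000 × 0.0065625 / (1 − (1+0.0065625)^−72) = $611.53.
Plan B: at 4.65% the monthly rate is 0.0038750, so the payment is 35,000 × 0.0038750 / (1 − 1.0038750^−84) = $488.95.
Over 36 months: Plan A costs 36 × $611.53 + $675.00 = $22,690.08; Plan B costs 36 × $488.95 + $350.00 = $17,952.20.
Plan B is cheaper by $22,690.08 − $17,952.20 = $4,737.88.

Plan B by $4,738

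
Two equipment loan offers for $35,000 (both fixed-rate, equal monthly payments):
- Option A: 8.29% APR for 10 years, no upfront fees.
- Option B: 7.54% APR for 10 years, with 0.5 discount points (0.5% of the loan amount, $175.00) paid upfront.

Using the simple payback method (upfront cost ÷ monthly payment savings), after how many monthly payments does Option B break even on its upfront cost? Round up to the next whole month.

Option A: monthly rate = 8.29%/12 = 0.0069083; payment = 35,000 × 0.0069083 / (1 − (1+0.0069083)^−120) = $430.03.
Option B: monthly rate = 7.54%/12 = 0.0062833; payment = 35,000 × 0.0062833 / (1 − (1+0.0062833)^−120) = $416.19.
Monthly savings = $430.03 − $416.19 = $13.84.
Break-even = $175.00 / $13.84 = 12.64 → 13 months.

13 months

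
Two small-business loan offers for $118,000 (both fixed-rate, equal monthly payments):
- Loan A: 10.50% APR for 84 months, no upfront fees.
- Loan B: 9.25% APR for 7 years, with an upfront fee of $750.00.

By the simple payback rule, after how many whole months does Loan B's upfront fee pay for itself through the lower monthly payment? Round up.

10 months

Loan A: at 10.50% the monthly rate is 0.0087500, so the payment is 118,000 × 0.0087500 / (1 − 1.0087500^−84) = $1,989.56.
Loan B: monthly rate = 9.25%/12 = 0.0077083; payment = 118,000 × 0.0077083 / (1 − (1+0.0077083)^−84) = $1,913.52.
Monthly savings = $1,989.56 − $1,913.52 = $76.04.
Break-even = $750.00 / $76.04 = 9.86 → 10 months.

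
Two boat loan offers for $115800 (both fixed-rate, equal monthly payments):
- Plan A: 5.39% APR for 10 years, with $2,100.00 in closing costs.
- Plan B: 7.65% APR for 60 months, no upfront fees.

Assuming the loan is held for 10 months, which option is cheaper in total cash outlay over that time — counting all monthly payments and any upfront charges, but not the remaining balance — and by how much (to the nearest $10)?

Plan A: at 5.39% the monthly rate is 0.0044917, so the payment is 115,800 × 0.0044917 / (1 − 1.0044917^−120) = $1,250.43.
Plan B: monthly rate = 7.65%/12 = 0.0063750; payment = 115,800 × 0.0063750 / (1 − (1+0.0063750)^−60) = $2,328.66.
Over 10 months: Plan A costs 10 × $1,250.43 + $2,100.00 = $14,604.30; Plan B costs 10 × $2,328.66 = $23,286.60.
Plan A is cheaper by $23,286.60 − $14,604.30 = $8,682.30.

Plan A by $8,680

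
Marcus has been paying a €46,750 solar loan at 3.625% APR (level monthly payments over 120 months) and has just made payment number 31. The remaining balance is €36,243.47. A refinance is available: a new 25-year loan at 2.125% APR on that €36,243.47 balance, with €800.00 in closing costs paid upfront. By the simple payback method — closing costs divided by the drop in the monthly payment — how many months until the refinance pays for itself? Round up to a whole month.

Current payment = 46,750 × 3.625%/12 / (1 − (1+0.0030208)^−120) = €465.03.
Refinanced payment = 36,243.47 × 0.0017708 / (1 − (1+0.0017708)^−300) = €155.83.
Monthly savings = €465.03 − €155.83 = €309.20.
Break-even = €800.00 / €309.20 = 2.59 → 3 months.

3 months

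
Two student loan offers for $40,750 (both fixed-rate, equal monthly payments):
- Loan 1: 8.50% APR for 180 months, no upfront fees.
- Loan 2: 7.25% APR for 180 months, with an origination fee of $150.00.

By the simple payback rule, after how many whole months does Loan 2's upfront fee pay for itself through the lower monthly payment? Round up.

6 months

Loan 1: monthly rate = 8.5%/12 = 0.0070833; payment = 40,750 × 0.0070833 / (1 − (1+0.0070833)^−180) = $401.28.
Loan 2: at 7.25% the monthly rate is 0.0060417, so the payment is 40,750 × 0.0060417 / (1 − 1.0060417^−180) = $371.99.
Monthly savings = $401.28 − $371.99 = $29.29.
Break-even = $150.00 / $29.29 = 5.12 → 6 months.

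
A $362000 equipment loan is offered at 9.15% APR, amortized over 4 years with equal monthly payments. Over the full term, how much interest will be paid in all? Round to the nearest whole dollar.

At 9.15% the monthly rate is 0.0076250, so the payment is 362,000 × 0.0076250 / (1 − 1.0076250^−48) = $9,034.19.
Total paid = 48 × $9,034.19 = $433,641.12; interest = $433,641.12 − $362,000 = $71,641.12.

$71,641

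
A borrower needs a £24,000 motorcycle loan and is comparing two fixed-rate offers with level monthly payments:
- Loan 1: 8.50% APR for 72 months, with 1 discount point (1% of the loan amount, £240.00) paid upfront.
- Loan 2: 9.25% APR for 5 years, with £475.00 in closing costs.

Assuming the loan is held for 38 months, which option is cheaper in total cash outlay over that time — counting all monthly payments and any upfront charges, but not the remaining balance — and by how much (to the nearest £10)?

Loan 1: at 8.50% the monthly rate is 0.0070833, so the payment is 24,000 × 0.0070833 / (1 − 1.0070833^−72) = £426.68.
Loan 2: monthly rate = 9.25%/12 = 0.0077083; payment = 24,000 × 0.0077083 / (1 − (1+0.0077083)^−60) = £501.12.
Over 38 months: Loan 1 costs 38 × £426.68 + £240.00 = £16,453.84; Loan 2 costs 38 × £501.12 + £475.00 = £19,517.56.
Loan 1 is cheaper by £19,517.56 − £16,453.84 = £3,063.72.

Loan 1 by £3,060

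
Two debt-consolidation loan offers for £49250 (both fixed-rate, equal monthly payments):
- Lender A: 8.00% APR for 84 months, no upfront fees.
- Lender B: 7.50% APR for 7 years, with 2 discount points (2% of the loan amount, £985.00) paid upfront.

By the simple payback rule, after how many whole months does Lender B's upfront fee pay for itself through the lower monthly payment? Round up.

81 months

Lender A: at 8.00% the monthly rate is 0.0066667, so the payment is 49,250 × 0.0066667 / (1 − 1.0066667^−84) = £767.62.
Lender B: monthly rate = 7.5%/12 = 0.0062500; payment = 49,250 × 0.0062500 / (1 − (1+0.0062500)^−84) = £755.41.
Monthly savings = £767.62 − £755.41 = £12.21.
Break-even = £985.00 / £12.21 = 80.67 → 81 months.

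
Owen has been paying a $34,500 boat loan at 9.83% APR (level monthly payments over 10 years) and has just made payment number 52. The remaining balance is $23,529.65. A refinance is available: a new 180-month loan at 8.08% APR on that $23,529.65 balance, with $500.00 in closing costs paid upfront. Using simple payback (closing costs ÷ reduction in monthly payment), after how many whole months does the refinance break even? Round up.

Current payment = 34,500 × 9.83%/12 / (1 − (1+0.0081917)^−120) = $452.68.
Refinanced payment = 23,529.65 × 0.0067333 / (1 − (1+0.0067333)^−180) = $225.95.
Monthly savings = $452.68 − $225.95 = $226.73.
Break-even = $500.00 / $226.73 = 2.21 → 3 months.

3 months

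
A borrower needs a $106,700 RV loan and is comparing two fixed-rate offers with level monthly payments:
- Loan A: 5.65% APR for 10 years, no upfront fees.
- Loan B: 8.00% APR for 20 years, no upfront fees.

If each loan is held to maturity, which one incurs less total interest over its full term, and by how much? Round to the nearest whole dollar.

Loan A by $74,285

Loan A: monthly rate = 5.65%/12 = 0.0047083; payment = 106,700 × 0.0047083 / (1 − (1+0.0047083)^−120) = $1,165.92.
Total interest on Loan A = 120 × $1,165.92 − $106,700 = $33,210.40.
Loan B: at 8.00% the monthly rate is 0.0066667, so the payment is 106,700 × 0.0066667 / (1 − 1.0066667^−240) = $892.48.
Total interest on Loan B = 240 × $892.48 − $106,700 = $107,495.20.
Loan A is lower by $74,284.80.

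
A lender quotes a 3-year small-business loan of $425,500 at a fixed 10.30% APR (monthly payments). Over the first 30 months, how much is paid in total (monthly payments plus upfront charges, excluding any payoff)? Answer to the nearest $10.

$413,690

At 10.30% the monthly rate is 0.0085833, so the payment is 425,500 × 0.0085833 / (1 − 1.0085833^−36) = $13,789.70.
Total outlay = 30 × $13,789.70 = $413,691.00.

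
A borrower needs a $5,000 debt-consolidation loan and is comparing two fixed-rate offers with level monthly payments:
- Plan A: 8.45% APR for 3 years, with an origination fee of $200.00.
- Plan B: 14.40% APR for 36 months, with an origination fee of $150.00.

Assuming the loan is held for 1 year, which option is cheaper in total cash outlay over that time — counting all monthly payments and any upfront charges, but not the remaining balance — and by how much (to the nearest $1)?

Plan A: at 8.45% the monthly rate is 0.0070417, so the payment is 5,000 × 0.0070417 / (1 − 1.0070417^−36) = $157.72.
Plan B: at 14.40% the monthly rate is 0.0120000, so the payment is 5,000 × 0.0120000 / (1 − 1.0120000^−36) = $171.86.
Over 12 months: Plan A costs 12 × $157.72 + $200.00 = $2,092.64; Plan B costs 12 × $171.86 + $150.00 = $2,212.32.
Plan A is cheaper by $2,212.32 − $2,092.64 = $119.68.

Plan A by $120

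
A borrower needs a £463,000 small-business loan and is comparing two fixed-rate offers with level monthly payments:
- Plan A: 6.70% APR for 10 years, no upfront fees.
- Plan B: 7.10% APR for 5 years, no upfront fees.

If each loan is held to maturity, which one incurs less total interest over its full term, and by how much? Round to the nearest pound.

Plan B by £85,152

Plan A: at 6.70% the monthly rate is 0.0055833, so the payment is 463,000 × 0.0055833 / (1 − 1.0055833^−120) = £5,304.51.
Total interest on Plan A = 120 × £5,304.51 − £463,000 = £173,541.20.
Plan B: at 7.10% the monthly rate is 0.0059167, so the payment is 463,000 × 0.0059167 / (1 − 1.0059167^−60) = £9,189.82.
Total interest on Plan B = 60 × £9,189.82 − £463,000 = £88,389.20.
Plan B is lower by £85,152.00.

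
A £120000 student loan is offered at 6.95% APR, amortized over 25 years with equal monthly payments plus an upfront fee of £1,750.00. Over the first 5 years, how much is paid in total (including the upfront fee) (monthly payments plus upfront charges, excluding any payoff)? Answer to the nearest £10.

At 6.95% the monthly rate is 0.0057917, so the payment is 120,000 × 0.0057917 / (1 − 1.0057917^−300) = £844.31.
Total outlay = 60 × £844.31 + £1,750.00 = £52,408.60.

£52,410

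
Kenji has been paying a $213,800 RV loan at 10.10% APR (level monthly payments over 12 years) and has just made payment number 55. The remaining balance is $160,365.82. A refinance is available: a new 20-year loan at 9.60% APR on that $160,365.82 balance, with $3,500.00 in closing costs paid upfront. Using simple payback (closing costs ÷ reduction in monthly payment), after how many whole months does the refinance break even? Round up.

Current payment = 213,800 × 10.1%/12 / (1 − (1+0.0084167)^−144) = $2,567.44.
Refinanced payment = 160,365.82 × 0.0080000 / (1 − (1+0.0080000)^−240) = $1,505.31.
Monthly savings = $2,567.44 − $1,505.31 = $1,062.13.
Break-even = $3,500.00 / $1,062.13 = 3.30 → 4 months.

4 months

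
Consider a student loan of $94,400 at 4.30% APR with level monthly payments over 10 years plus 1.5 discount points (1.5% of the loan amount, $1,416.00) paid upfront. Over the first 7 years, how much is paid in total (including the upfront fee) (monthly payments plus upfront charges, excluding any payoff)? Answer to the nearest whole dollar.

$82,835

Monthly rate = 4.3%/12 = 0.0035833; payment = 94,400 × 0.0035833 / (1 − (1+0.0035833)^−120) = $969.27.
Total outlay = 84 × $969.27 + $1,416.00 = $82,834.68.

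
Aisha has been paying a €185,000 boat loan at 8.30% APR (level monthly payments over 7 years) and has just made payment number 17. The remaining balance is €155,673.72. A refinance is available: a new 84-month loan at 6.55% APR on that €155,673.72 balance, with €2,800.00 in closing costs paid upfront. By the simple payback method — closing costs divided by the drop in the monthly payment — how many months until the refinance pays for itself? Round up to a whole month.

5 months

Current payment = 185,000 × 8.3%/12 / (1 − (1+0.0069167)^−84) = €2,911.18.
Refinanced payment = 155,673.72 × 0.0054583 / (1 − (1+0.0054583)^−84) = €2,315.44.
Monthly savings = €2,911.18 − €2,315.44 = €595.74.
Break-even = €2,800.00 / €595.74 = 4.70 → 5 months.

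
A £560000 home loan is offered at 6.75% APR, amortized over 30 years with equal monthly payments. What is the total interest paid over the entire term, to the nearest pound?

£747,574

Monthly rate = 6.75%/12 = 0.0056250; payment = 560,000 × 0.0056250 / (1 − (1+0.0056250)^−360) = £3,632.15.
Total paid = 360 × £3,632.15 = £1,307,574.00; interest = £1,307,574.00 − £560,000 = £747,574.00.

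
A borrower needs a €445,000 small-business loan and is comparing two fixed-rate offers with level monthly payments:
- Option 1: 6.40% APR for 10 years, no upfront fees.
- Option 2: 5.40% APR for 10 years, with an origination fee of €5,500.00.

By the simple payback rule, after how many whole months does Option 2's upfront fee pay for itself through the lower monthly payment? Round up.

25 months

Option 1: at 6.40% the monthly rate is 0.0053333, so the payment is 445,000 × 0.0053333 / (1 − 1.0053333^−120) = €5,030.27.
Option 2: at 5.40% the monthly rate is 0.0045000, so the payment is 445,000 × 0.0045000 / (1 − 1.0045000^−120) = €4,807.40.
Monthly savings = €5,030.27 − €4,807.40 = €222.87.
Break-even = €5,500.00 / €222.87 = 24.68 → 25 months.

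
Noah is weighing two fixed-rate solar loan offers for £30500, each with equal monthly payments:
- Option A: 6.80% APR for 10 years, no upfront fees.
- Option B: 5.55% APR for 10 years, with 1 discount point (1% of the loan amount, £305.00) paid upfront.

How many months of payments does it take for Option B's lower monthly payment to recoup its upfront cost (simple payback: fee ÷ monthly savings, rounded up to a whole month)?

Option A: monthly rate = 6.8%/12 = 0.0056667; payment = 30,500 × 0.0056667 / (1 − (1+0.0056667)^−120) = £351.00.
Option B: monthly rate = 5.55%/12 = 0.0046250; payment = 30,500 × 0.0046250 / (1 − (1+0.0046250)^−120) = £331.76.
Monthly savings = £351.00 − £331.76 = £19.24.
Break-even = £305.00 / £19.24 = 15.85 → 16 months.

16 months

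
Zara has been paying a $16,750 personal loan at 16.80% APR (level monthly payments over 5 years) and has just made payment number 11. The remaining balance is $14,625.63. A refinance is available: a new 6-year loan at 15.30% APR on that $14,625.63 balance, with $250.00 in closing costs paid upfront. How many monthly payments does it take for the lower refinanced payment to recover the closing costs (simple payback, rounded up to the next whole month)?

Current payment = 16,750 × 16.8%/12 / (1 − (1+0.0140000)^−60) = $414.48.
Refinanced payment = 14,625.63 × 0.0127500 / (1 − (1+0.0127500)^−72) = $311.65.
Monthly savings = $414.48 − $311.65 = $102.83.
Break-even = $250.00 / $102.83 = 2.43 → 3 months.

3 months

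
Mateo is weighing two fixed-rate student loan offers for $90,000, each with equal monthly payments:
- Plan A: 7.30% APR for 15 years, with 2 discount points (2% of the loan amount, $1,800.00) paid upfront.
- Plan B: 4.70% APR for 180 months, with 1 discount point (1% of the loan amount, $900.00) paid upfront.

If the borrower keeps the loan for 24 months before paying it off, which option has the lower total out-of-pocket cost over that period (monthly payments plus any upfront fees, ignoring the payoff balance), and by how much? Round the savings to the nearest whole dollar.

Plan B by $3,933

Plan A: monthly rate = 7.3%/12 = 0.0060833; payment = 90,000 × 0.0060833 / (1 − (1+0.0060833)^−180) = $824.12.
Plan B: monthly rate = 4.7%/12 = 0.0039167; payment = 90,000 × 0.0039167 / (1 − (1+0.0039167)^−180) = $697.73.
Over 24 months: Plan A costs 24 × $824.12 + $1,800.00 = $21,578.88; Plan B costs 24 × $697.73 + $900.00 = $17,645.52.
Plan B is cheaper by $21,578.88 − $17,645.52 = $3,933.36.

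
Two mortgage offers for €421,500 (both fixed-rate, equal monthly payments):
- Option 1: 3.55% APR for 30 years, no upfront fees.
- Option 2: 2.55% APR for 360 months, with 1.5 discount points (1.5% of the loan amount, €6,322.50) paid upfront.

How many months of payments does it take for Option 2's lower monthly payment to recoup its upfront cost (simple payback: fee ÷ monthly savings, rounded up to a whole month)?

Option 1: at 3.55% the monthly rate is 0.0029583, so the payment is 421,500 × 0.0029583 / (1 − 1.0029583^−360) = €1,904.51.
Option 2: at 2.55% the monthly rate is 0.0021250, so the payment is 421,500 × 0.0021250 / (1 − 1.0021250^−360) = €1,676.41.
Monthly savings = €1,904.51 − €1,676.41 = €228.10.
Break-even = €6,322.50 / €228.10 = 27.72 → 28 months.

28 months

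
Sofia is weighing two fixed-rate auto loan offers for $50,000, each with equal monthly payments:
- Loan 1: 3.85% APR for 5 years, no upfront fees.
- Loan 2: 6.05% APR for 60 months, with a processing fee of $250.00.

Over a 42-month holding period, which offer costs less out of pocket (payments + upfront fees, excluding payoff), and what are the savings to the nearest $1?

Loan 1 by $2,365

Loan 1: monthly rate = 3.85%/12 = 0.0032083; payment = 50,000 × 0.0032083 / (1 − (1+0.0032083)^−60) = $917.45.
Loan 2: monthly rate = 6.05%/12 = 0.0050417; payment = 50,000 × 0.0050417 / (1 − (1+0.0050417)^−60) = $967.80.
Over 42 months: Loan 1 costs 42 × $917.45 = $38,532.90; Loan 2 costs 42 × $967.80 + $250.00 = $40,897.60.
Loan 1 is cheaper by $40,897.60 − $38,532.90 = $2,364.70.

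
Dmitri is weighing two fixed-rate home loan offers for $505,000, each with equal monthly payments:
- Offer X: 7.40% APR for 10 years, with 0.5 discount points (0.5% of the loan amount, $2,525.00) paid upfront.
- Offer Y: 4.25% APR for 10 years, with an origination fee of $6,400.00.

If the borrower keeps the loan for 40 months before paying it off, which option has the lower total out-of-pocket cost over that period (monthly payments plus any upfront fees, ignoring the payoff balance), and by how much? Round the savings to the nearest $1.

Offer Y by $27,926

Offer X: monthly rate = 7.4%/12 = 0.0061667; payment = 505,000 × 0.0061667 / (1 − (1+0.0061667)^−120) = $5,968.12.
Offer Y: monthly rate = 4.25%/12 = 0.0035417; payment = 505,000 × 0.0035417 / (1 − (1+0.0035417)^−120) = $5,173.10.
Over 40 months: Offer X costs 40 × $5,968.12 + $2,525.00 = $241,249.80; Offer Y costs 40 × $5,173.10 + $6,400.00 = $213,324.00.
Offer Y is cheaper by $241,249.80 − $213,324.00 = $27,925.80.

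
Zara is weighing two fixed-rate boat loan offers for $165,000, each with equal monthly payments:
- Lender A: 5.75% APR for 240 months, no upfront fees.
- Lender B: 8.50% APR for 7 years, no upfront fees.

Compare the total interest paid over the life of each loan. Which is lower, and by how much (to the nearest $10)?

Lender A: monthly rate = 5.75%/12 = 0.0047917; payment = 165,000 × 0.0047917 / (1 − (1+0.0047917)^−240) = $1,158.44.
Total interest on Lender A = 240 × $1,158.44 − $165,000 = $113,025.60.
Lender B: monthly rate = 8.5%/12 = 0.0070833; payment = 165,000 × 0.0070833 / (1 − (1+0.0070833)^−84) = $2,613.02.
Total interest on Lender B = 84 × $2,613.02 − $165,000 = $54,493.68.
Lender B is lower by $58,531.92.

Lender B by $58,530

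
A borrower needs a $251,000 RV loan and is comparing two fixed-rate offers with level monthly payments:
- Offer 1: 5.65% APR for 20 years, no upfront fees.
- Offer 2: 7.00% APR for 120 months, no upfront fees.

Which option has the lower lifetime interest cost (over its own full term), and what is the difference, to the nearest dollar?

Offer 1: at 5.65% the monthly rate is 0.0047083, so the payment is 251,000 × 0.0047083 / (1 − 1.0047083^−240) = $1,747.93.
Total interest on Offer 1 = 240 × $1,747.93 − $251,000 = $168,503.20.
Offer 2: at 7.00% the monthly rate is 0.0058333, so the payment is 251,000 × 0.0058333 / (1 − 1.0058333^−120) = $2,914.32.
Total interest on Offer 2 = 120 × $2,914.32 − $251,000 = $98,718.40.
Offer 2 is lower by $69,784.80.

Offer 2 by $69,785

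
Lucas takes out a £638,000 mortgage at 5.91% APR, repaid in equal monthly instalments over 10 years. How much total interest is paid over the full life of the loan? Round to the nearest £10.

£208,520

Monthly rate = 5.91%/12 = 0.0049250; payment = 638,000 × 0.0049250 / (1 − (1+0.0049250)^−120) = £7,054.31.
Total paid = 120 × £7,054.31 = £846,517.20; interest = £846,517.20 − £638,000 = £208,517.20.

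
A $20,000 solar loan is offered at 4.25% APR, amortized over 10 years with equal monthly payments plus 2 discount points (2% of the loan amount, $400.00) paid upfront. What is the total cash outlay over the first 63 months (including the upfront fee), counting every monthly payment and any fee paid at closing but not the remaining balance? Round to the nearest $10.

$13,310

At 4.25% the monthly rate is 0.0035417, so the payment is 20,000 × 0.0035417 / (1 − 1.0035417^−120) = $204.88.
Total outlay = 63 × $204.88 + $400.00 = $13,307.44.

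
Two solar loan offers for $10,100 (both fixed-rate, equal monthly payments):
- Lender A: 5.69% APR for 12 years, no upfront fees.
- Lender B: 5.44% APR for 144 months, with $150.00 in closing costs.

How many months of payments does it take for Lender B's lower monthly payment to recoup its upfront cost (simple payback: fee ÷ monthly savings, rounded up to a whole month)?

117 months

Lender A: at 5.69% the monthly rate is 0.0047417, so the payment is 10,100 × 0.0047417 / (1 − 1.0047417^−144) = $96.95.
Lender B: at 5.44% the monthly rate is 0.0045333, so the payment is 10,100 × 0.0045333 / (1 − 1.0045333^−144) = $95.66.
Monthly savings = $96.95 − $95.66 = $1.29.
Break-even = $150.00 / $1.29 = 116.28 → 117 months.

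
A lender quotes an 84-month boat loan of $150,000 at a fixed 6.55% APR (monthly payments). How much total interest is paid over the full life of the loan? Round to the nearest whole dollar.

At 6.55% the monthly rate is 0.0054583, so the payment is 150,000 × 0.0054583 / (1 − 1.0054583^−84) = $2,231.05.
Total paid = 84 × $2,231.05 = $187,408.20; interest = $187,408.20 − $150,000 = $37,408.20.

$37,408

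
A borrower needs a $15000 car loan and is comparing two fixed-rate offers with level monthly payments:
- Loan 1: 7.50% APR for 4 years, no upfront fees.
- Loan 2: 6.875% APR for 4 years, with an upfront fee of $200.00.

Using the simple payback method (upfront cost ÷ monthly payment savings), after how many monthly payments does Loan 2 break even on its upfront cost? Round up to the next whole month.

46 months

Loan 1: monthly rate = 7.5%/12 = 0.0062500; payment = 15,000 × 0.0062500 / (1 − (1+0.0062500)^−48) = $362.68.
Loan 2: monthly rate = 6.875%/12 = 0.0057292; payment = 15,000 × 0.0057292 / (1 − (1+0.0057292)^−48) = $358.32.
Monthly savings = $362.68 − $358.32 = $4.36.
Break-even = $200.00 / $4.36 = 45.87 → 46 months.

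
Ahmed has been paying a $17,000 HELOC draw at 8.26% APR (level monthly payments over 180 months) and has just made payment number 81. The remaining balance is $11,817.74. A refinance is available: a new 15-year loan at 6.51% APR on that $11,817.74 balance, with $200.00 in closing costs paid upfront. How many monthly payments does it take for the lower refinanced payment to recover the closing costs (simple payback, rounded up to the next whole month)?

Current payment = 17,000 × 8.26%/12 / (1 − (1+0.0068833)^−180) = $165.02.
Refinanced payment = 11,817.74 × 0.0054250 / (1 − (1+0.0054250)^−180) = $103.01.
Monthly savings = $165.02 − $103.01 = $62.01.
Break-even = $200.00 / $62.01 = 3.23 → 4 months.

4 months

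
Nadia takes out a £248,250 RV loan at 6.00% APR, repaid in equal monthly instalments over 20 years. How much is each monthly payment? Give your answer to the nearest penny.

£1,778.54

Monthly rate = 6%/12 = 0.0050000; payment = 248,250 × 0.0050000 / (1 − (1+0.0050000)^−240) = £1,778.54.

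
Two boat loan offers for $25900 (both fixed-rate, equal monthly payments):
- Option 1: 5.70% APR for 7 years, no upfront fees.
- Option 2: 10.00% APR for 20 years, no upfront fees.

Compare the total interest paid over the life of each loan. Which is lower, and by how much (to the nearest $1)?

Option 1 by $28,515

Option 1: monthly rate = 5.7%/12 = 0.0047500; payment = 25,900 × 0.0047500 / (1 − (1+0.0047500)^−84) = $374.65.
Total interest on Option 1 = 84 × $374.65 − $25,900 = $5,570.60.
Option 2: at 10.00% the monthly rate is 0.0083333, so the payment is 25,900 × 0.0083333 / (1 − 1.0083333^−240) = $249.94.
Total interest on Option 2 = 240 × $249.94 − $25,900 = $34,085.60.
Option 1 is lower by $28,515.00.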